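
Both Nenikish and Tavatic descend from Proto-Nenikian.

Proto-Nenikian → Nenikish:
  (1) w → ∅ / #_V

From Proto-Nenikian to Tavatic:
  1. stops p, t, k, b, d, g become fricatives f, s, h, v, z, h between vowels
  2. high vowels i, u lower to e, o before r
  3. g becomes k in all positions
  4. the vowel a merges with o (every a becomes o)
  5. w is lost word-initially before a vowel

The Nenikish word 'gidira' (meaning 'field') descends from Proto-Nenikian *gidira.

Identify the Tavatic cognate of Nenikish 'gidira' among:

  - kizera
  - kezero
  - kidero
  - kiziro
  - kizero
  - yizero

Tavatic: *gidira > gizira > gizera > kizera > kizero  (by intervocalic lenition, pre-rhotic lowering, unconditioned shift, vowel merger)

kizero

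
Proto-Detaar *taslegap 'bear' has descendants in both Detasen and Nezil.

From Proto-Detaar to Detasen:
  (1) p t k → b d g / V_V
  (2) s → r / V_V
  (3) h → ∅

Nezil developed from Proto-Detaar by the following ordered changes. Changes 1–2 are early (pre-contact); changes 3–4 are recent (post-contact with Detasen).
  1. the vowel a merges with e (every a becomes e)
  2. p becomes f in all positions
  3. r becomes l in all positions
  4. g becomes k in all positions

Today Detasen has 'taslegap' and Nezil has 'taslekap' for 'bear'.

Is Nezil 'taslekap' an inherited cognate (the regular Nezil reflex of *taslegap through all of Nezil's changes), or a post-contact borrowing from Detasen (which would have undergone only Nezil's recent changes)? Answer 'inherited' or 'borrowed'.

borrowed

If inherited, *taslegap would pass through all of Nezil's changes:
Nezil: start from *taslegap.
  rule 1 (vowel merger): taslegap → teslegep
  rule 2 (unconditioned shift): teslegep → teslegef
  rule 3: no change — teslegef
  rule 4 (unconditioned shift): teslegef → teslekef
  ⇒ Nezil teslekef
If borrowed from Detasen 'taslegap' after the early changes, it would undergo only the recent ones:
  rule 3 (unconditioned shift): no change (taslegap)
  rule 4 (unconditioned shift): taslegap → taslekap
  ⇒ as a loan: taslekap
Nezil 'taslekap' matches the loan outcome 'taslekap', not the inherited 'teslekef' — it skipped the early Nezil changes, so it was borrowed from Detasen.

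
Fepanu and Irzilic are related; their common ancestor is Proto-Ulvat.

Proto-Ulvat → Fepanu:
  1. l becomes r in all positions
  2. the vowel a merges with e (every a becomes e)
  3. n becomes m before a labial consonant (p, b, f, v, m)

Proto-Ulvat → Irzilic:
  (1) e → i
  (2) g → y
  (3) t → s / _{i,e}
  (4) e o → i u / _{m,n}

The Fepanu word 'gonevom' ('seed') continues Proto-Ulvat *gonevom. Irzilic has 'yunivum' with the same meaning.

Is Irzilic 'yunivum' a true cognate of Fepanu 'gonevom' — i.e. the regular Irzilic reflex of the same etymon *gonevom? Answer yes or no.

Derive the expected Irzilic reflex of *gonevom:
Irzilic: *gonevom
  gonevom → gonivom   [vowel merger]
  gonivom → yonivom   [unconditioned shift]
  yonivom (rule 3 does not apply)
  yonivom → yunivum   [pre-nasal raising]
  giving Irzilic yunivum.
Irzilic 'yunivum' matches the regular reflex exactly, so the pair is cognate.

yes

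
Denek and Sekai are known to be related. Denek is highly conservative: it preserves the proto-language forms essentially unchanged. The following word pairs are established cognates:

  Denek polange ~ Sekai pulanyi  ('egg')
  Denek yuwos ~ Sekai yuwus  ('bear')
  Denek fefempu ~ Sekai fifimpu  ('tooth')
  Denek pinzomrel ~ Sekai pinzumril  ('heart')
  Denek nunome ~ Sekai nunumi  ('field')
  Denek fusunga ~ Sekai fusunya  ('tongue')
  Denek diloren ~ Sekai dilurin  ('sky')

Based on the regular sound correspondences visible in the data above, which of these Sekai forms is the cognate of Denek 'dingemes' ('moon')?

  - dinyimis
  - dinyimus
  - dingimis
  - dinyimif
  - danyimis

dinyimis

polange ~ pulanyi — Denek g corresponds to Sekai y after a consonant, before a front vowel.
fefempu ~ fifimpu — Denek e corresponds to Sekai i after a consonant, before a nasal.
pinzomrel ~ pinzumril — Denek e corresponds to Sekai i after a consonant, before a consonant other than r, m, n, p, b, f, v.
Applying these to Denek 'dingemes':
  dingemes → dinyemes   (g→y after a consonant, before a front vowel)
  dinyemes → dinyimes   (e→i after a consonant, before a nasal)
  dinyimes → dinyimis   (e→i after a consonant, before a consonant other than r, m, n, p, b, f, v)
So the Sekai cognate is 'dinyimis'.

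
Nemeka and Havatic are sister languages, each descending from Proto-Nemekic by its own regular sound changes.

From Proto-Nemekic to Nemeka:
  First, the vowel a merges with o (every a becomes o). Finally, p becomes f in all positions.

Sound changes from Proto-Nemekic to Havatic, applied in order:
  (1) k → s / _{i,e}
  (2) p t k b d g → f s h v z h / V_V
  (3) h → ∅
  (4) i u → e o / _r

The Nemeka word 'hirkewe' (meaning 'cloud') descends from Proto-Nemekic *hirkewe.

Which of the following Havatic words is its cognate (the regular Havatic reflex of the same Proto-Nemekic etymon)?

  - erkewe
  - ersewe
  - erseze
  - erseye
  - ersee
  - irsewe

ersewe

Havatic: start from *hirkewe.
  rule 1 (palatalisation): hirkewe → hirsewe
  rule 2: no change — hirsewe
  rule 3 (h-loss): hirsewe → irsewe
  rule 4 (pre-rhotic lowering): irsewe → ersewe
  ⇒ Havatic ersewe
Among the options, 'ersewe' alone shows every Havatic change applied in order.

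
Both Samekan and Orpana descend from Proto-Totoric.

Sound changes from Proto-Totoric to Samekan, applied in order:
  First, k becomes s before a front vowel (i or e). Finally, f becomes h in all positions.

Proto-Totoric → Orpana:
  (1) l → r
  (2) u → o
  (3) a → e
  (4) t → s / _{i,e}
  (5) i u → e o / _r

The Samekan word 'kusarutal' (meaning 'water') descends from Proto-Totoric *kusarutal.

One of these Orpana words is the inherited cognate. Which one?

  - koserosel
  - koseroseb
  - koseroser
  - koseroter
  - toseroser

Orpana: start from *kusarutal.
  rule 1 (unconditioned shift): kusarutal → kusarutar
  rule 2 (vowel merger): kusarutar → kosarotar
  rule 3 (vowel merger): kosarotar → koseroter
  rule 4 (palatalisation): koseroter → koseroser
  rule 5: no change — koseroser
  ⇒ Orpana koseroser
Only 'koseroser' matches the regular Orpana development of *kusarutal.

koseroser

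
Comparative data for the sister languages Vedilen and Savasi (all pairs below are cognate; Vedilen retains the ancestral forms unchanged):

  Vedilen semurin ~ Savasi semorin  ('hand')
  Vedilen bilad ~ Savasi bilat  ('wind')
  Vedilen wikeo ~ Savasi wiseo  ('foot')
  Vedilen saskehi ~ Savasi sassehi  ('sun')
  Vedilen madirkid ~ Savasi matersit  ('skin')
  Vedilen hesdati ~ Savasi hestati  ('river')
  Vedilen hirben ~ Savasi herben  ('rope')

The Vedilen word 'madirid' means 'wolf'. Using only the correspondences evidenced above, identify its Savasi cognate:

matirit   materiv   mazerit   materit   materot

madirkid ~ matersit — Vedilen d corresponds to Savasi t between vowels (before a front vowel).
madirkid ~ matersit, hirben ~ herben — Vedilen i corresponds to Savasi e after a consonant, before r.
bilad ~ bilat, madirkid ~ matersit — Vedilen d corresponds to Savasi t word-finally.
Applying these to Vedilen 'madirid':
  madirid → matirid   (d→t between vowels (before a front vowel))
  matirid → materid   (i→e after a consonant, before r)
  materid → materit   (d→t word-finally)
So the Savasi cognate is 'materit'.

materit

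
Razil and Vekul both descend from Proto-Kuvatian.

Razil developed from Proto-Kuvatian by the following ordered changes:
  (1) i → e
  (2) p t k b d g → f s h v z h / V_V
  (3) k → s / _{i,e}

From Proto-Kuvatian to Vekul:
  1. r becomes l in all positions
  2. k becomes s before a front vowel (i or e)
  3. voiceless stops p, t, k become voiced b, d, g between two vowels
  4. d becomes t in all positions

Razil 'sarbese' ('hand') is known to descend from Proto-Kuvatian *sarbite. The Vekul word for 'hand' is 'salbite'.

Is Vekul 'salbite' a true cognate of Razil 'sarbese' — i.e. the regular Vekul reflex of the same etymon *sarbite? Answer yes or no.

Derive the expected Vekul reflex of *sarbite:
Vekul: start from *sarbite.
  rule 1 (unconditioned shift): sarbite → salbite
  rule 2: no change — salbite
  rule 3 (intervocalic voicing): salbite → salbide
  rule 4 (unconditioned shift): salbide → salbite
  ⇒ Vekul salbite
Vekul 'salbite' matches the regular reflex exactly, so the pair is cognate.

yes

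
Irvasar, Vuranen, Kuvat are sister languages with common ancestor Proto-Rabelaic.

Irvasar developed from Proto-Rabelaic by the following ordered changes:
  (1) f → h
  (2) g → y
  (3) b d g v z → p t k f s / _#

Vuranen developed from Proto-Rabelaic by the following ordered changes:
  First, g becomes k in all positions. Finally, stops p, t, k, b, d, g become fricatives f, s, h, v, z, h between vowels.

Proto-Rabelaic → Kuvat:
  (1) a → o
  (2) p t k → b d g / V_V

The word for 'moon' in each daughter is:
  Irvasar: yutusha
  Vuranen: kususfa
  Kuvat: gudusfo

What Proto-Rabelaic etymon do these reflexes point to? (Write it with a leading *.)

Position 6: Irvasar has h, Vuranen has f, Kuvat has f. Kuvat preserves f here (none of its changes turn any other segment into f), so the proto-segment is *f.
Position 3: Irvasar has t, Vuranen has s, Kuvat has d. Taking the neighbouring segments as reconstructed: Irvasar t can only go back to *t; Vuranen s could go back to *t or *s; Kuvat d could go back to *t or *d — the one source consistent with every daughter is *t.
Position 7: Irvasar has a, Vuranen has a, Kuvat has o. Irvasar preserves a here (none of its changes turn any other segment into a), so the proto-segment is *a.
This points to *gutusfa. Verify forward in each daughter:
Irvasar: *gutusfa > gutusha > yutusha  (by unconditioned shift, unconditioned shift)
Vuranen: start from *gutusfa.
  rule 1 (unconditioned shift): gutusfa → kutusfa
  rule 2 (intervocalic lenition): kutusfa → kususfa
  ⇒ Vuranen kususfa
Kuvat: *gutusfa > gutusfo > gudusfo  (by vowel merger, intervocalic voicing)
No other proto-form is consistent with every reflex, so the reconstruction is *gutusfa.

*gutusfa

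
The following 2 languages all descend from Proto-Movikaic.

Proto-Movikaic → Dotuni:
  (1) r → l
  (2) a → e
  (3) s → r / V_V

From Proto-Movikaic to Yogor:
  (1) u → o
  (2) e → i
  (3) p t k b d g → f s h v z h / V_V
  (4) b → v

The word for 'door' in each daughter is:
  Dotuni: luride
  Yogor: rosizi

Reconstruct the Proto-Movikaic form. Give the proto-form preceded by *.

Position 6: Dotuni has e, Yogor has i. Taking the neighbouring segments as reconstructed: Dotuni e could go back to *a or *e; Yogor i could go back to *e or *i — the one source consistent with every daughter is *e.
Position 1: Dotuni has l, Yogor has r. Yogor preserves r here (none of its changes turn any other segment into r), so the proto-segment is *r.
Position 2: Dotuni has u, Yogor has o. Dotuni preserves u here (none of its changes turn any other segment into u), so the proto-segment is *u.
Continuing position by position gives *ruside; check it forward:
Dotuni: start from *ruside.
  rule 1 (unconditioned shift): ruside → luside
  rule 2: no change — luside
  rule 3 (rhotacism): luside → luride
  ⇒ Dotuni luride
Yogor: start from *ruside.
  rule 1 (vowel merger): ruside → roside
  rule 2 (vowel merger): roside → rosidi
  rule 3 (intervocalic lenition): rosidi → rosizi
  rule 4: no change — rosizi
  ⇒ Yogor rosizi
No other proto-form is consistent with every reflex, so the reconstruction is *ruside.

*ruside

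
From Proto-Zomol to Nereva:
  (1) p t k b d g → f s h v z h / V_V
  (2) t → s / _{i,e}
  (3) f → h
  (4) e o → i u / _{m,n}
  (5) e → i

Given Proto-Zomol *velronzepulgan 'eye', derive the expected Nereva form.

vilrunzihulgan

Nereva: *velronzepulgan > velronzefulgan > velronzehulgan > velrunzehulgan > vilrunzihulgan  (by intervocalic lenition, unconditioned shift, pre-nasal raising, vowel merger)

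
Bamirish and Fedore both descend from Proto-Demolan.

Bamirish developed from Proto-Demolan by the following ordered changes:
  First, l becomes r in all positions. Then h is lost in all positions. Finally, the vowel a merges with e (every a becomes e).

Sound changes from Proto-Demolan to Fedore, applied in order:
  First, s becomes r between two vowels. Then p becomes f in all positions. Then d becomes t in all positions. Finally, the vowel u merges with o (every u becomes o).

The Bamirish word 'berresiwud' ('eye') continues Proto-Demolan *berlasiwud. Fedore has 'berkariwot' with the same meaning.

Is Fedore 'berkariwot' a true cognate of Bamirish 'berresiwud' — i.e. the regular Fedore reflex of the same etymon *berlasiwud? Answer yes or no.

Derive the expected Fedore reflex of *berlasiwud:
Fedore: *berlasiwud
  berlasiwud → berlariwud   [rhotacism]
  berlariwud (rule 2 does not apply)
  berlariwud → berlariwut   [unconditioned shift]
  berlariwut → berlariwot   [vowel merger]
  giving Fedore berlariwot.
The regular Fedore reflex would be 'berlariwot', but the attested form is 'berkariwot'. The correspondence is irregular, so they are not cognates (the Fedore form has a different source).

no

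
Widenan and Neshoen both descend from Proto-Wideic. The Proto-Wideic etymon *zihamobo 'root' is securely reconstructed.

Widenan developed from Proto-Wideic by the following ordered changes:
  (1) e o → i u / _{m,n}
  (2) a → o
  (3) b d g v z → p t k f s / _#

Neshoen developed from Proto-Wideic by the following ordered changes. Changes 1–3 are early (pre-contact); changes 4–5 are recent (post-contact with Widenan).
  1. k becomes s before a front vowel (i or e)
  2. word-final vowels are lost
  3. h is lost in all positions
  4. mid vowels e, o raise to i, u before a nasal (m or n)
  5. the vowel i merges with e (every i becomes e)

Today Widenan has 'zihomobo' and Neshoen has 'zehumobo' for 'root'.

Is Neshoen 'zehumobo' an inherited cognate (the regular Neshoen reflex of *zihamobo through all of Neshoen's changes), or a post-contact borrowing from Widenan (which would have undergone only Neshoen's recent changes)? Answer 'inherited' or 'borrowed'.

borrowed

If inherited, *zihamobo would pass through all of Neshoen's changes:
Neshoen: *zihamobo > zihamob > ziamob > zeamob  (by apocope, h-loss, vowel merger)
If borrowed from Widenan 'zihomobo' after the early changes, it would undergo only the recent ones:
  rule 4 (pre-nasal raising): zihomobo → zihumobo
  rule 5 (vowel merger): zihumobo → zehumobo
  ⇒ as a loan: zehumobo
Neshoen 'zehumobo' matches the loan outcome 'zehumobo', not the inherited 'zeamob' — it skipped the early Neshoen changes, so it was borrowed from Widenan.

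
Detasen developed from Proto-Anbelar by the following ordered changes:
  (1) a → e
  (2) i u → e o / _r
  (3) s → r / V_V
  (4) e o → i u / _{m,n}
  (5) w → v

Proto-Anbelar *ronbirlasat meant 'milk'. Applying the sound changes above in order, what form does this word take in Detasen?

runberleret

Detasen: *ronbirlasat > ronbirleset > ronberleset > ronberleret > runberleret  (by vowel merger, pre-rhotic lowering, rhotacism, pre-nasal raising)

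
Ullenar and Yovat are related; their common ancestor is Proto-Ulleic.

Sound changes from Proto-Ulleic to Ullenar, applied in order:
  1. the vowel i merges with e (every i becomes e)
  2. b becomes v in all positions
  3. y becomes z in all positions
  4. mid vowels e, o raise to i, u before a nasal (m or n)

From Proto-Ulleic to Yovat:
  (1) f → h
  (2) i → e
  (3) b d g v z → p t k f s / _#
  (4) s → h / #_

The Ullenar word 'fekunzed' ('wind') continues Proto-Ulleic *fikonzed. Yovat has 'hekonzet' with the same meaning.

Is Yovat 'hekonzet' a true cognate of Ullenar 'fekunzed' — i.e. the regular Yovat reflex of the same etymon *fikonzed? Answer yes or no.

Derive the expected Yovat reflex of *fikonzed:
Yovat: start from *fikonzed.
  rule 1 (unconditioned shift): fikonzed → hikonzed
  rule 2 (vowel merger): hikonzed → hekonzed
  rule 3 (final devoicing): hekonzed → hekonzet
  rule 4: no change — hekonzet
  ⇒ Yovat hekonzet
Yovat 'hekonzet' matches the regular reflex exactly, so the pair is cognate.

yes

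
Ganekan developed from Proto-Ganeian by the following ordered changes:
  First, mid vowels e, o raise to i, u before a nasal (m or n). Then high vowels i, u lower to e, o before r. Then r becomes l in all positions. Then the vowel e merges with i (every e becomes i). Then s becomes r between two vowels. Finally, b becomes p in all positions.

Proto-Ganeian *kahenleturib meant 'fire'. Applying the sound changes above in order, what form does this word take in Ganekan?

kahinlitolip

Ganekan: *kahenleturib > kahinleturib > kahinletorib > kahinletolib > kahinlitolib > kahinlitolip  (by pre-nasal raising, pre-rhotic lowering, unconditioned shift, vowel merger, unconditioned shift)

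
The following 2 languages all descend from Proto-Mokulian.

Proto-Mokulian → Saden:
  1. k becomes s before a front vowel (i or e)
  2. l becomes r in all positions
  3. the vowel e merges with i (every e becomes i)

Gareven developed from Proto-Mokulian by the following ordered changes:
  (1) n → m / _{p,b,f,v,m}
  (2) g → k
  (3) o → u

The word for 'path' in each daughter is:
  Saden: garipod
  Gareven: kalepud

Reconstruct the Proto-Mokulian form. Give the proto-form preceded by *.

*galepod

Position 1: Saden has g, Gareven has k. Saden preserves g here (none of its changes turn any other segment into g), so the proto-segment is *g.
Position 4: Saden has i, Gareven has e. Gareven preserves e here (none of its changes turn any other segment into e), so the proto-segment is *e.
Position 3: Saden has r, Gareven has l. Gareven preserves l here (none of its changes turn any other segment into l), so the proto-segment is *l.
This points to *galepod. Verify forward in each daughter:
Saden: *galepod
  galepod (rule 1 does not apply)
  galepod → garepod   [unconditioned shift]
  garepod → garipod   [vowel merger]
  giving Saden garipod.
Gareven: start from *galepod.
  rule 1: no change — galepod
  rule 2 (unconditioned shift): galepod → kalepod
  rule 3 (vowel merger): kalepod → kalepud
  ⇒ Gareven kalepud
No other proto-form is consistent with every reflex, so the reconstruction is *galepod.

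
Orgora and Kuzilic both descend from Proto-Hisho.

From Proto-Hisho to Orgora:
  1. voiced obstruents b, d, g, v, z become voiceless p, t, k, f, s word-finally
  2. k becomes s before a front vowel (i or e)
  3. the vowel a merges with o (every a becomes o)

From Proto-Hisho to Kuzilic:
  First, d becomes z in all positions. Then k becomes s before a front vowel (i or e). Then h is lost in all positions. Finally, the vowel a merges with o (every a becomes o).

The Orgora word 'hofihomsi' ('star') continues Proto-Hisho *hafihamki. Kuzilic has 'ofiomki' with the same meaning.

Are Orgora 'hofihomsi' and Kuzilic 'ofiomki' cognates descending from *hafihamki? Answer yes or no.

Derive the expected Kuzilic reflex of *hafihamki:
Kuzilic: start from *hafihamki.
  rule 1: no change — hafihamki
  rule 2 (palatalisation): hafihamki → hafihamsi
  rule 3 (h-loss): hafihamsi → afiamsi
  rule 4 (vowel merger): afiamsi → ofiomsi
  ⇒ Kuzilic ofiomsi
The regular Kuzilic reflex would be 'ofiomsi', but the attested form is 'ofiomki'. The correspondence is irregular, so they are not cognates (the Kuzilic form has a different source).

no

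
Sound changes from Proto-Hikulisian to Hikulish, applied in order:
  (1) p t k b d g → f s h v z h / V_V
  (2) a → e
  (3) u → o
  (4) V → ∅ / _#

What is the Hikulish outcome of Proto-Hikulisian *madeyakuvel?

Hikulish: start from *madeyakuvel.
  rule 1 (intervocalic lenition): madeyakuvel → mazeyahuvel
  rule 2 (vowel merger): mazeyahuvel → mezeyehuvel
  rule 3 (vowel merger): mezeyehuvel → mezeyehovel
  rule 4: no change — mezeyehovel
  ⇒ Hikulish mezeyehovel

mezeyehovel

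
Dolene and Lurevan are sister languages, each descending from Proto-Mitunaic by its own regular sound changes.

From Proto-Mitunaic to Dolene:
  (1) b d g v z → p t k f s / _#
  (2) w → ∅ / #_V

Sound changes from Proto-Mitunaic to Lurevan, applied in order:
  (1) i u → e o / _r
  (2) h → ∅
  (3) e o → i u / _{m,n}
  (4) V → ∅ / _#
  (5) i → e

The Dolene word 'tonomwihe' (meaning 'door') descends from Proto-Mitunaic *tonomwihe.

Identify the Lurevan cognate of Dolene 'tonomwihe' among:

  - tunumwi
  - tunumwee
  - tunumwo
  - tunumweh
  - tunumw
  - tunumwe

tunumwe

Lurevan: *tonomwihe > tonomwie > tunumwie > tunumwi > tunumwe  (by h-loss, pre-nasal raising, apocope, vowel merger)
The other candidates each miss or misapply at least one Lurevan change.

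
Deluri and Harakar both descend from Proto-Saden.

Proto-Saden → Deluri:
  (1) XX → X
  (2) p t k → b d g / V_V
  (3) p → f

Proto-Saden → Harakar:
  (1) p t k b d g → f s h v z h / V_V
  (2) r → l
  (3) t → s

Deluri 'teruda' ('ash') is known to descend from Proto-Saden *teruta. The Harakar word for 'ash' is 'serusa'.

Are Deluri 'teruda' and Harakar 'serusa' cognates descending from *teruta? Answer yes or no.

no

Derive the expected Harakar reflex of *teruta:
Harakar: *teruta > terusa > telusa > selusa  (by intervocalic lenition, unconditioned shift, unconditioned shift)
The regular Harakar reflex would be 'selusa', but the attested form is 'serusa'. The correspondence is irregular, so they are not cognates (the Harakar form has a different source).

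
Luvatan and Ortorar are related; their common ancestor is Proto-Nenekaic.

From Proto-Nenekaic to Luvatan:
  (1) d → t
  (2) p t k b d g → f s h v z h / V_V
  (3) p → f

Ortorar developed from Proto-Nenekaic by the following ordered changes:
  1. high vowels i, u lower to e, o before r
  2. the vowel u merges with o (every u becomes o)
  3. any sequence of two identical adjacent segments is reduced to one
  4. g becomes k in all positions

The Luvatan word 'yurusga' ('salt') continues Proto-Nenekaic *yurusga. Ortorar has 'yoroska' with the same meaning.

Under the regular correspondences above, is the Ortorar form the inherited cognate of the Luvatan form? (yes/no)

yes

Derive the expected Ortorar reflex of *yurusga:
Ortorar: *yurusga
  yurusga → yorusga   [pre-rhotic lowering]
  yorusga → yorosga   [vowel merger]
  yorosga (rule 3 does not apply)
  yorosga → yoroska   [unconditioned shift]
  giving Ortorar yoroska.
Ortorar 'yoroska' matches the regular reflex exactly, so the pair is cognate.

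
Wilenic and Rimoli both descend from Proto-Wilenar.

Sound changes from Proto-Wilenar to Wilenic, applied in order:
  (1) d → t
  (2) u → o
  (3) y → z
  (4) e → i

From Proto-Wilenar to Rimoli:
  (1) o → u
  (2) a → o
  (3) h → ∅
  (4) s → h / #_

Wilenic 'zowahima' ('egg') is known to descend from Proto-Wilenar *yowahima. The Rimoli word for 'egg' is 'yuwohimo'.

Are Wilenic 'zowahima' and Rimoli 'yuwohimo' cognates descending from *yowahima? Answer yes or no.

Derive the expected Rimoli reflex of *yowahima:
Rimoli: *yowahima
  yowahima → yuwahima   [vowel merger]
  yuwahima → yuwohimo   [vowel merger]
  yuwohimo → yuwoimo   [h-loss]
  yuwoimo (rule 4 does not apply)
  giving Rimoli yuwoimo.
The regular Rimoli reflex would be 'yuwoimo', but the attested form is 'yuwohimo'. The correspondence is irregular, so they are not cognates (the Rimoli form has a different source).

no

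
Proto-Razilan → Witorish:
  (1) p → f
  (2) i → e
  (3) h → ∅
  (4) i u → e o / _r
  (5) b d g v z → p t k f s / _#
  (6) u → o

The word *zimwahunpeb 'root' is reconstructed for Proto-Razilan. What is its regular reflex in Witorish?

Witorish: start from *zimwahunpeb.
  rule 1 (unconditioned shift): zimwahunpeb → zimwahunfeb
  rule 2 (vowel merger): zimwahunfeb → zemwahunfeb
  rule 3 (h-loss): zemwahunfeb → zemwaunfeb
  rule 4: no change — zemwaunfeb
  rule 5 (final devoicing): zemwaunfeb → zemwaunfep
  rule 6 (vowel merger): zemwaunfep → zemwaonfep
  ⇒ Witorish zemwaonfep

zemwaonfep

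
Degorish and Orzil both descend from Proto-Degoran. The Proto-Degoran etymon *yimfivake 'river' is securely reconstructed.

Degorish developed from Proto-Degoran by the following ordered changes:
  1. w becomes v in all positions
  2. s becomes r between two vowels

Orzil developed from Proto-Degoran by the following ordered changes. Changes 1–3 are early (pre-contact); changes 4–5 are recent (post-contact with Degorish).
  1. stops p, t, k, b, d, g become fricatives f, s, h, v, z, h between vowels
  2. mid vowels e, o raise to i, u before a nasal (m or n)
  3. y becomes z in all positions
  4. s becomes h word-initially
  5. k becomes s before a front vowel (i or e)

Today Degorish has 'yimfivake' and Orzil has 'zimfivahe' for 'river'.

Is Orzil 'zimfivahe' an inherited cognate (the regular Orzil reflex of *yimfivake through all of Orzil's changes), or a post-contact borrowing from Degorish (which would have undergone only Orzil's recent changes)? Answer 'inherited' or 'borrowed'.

inherited

If inherited, *yimfivake would pass through all of Orzil's changes:
Orzil: *yimfivake
  yimfivake → yimfivahe   [intervocalic lenition]
  yimfivahe (rule 2 does not apply)
  yimfivahe → zimfivahe   [unconditioned shift]
  zimfivahe (rule 4 does not apply)
  zimfivahe (rule 5 does not apply)
  giving Orzil zimfivahe.
If borrowed from Degorish 'yimfivake' after the early changes, it would undergo only the recent ones:
  rule 4 (debuccalisation): no change (yimfivake)
  rule 5 (palatalisation): yimfivake → yimfivase
  ⇒ as a loan: yimfivase
Orzil 'zimfivahe' matches the inherited outcome exactly, so it is an inherited cognate, not a loan.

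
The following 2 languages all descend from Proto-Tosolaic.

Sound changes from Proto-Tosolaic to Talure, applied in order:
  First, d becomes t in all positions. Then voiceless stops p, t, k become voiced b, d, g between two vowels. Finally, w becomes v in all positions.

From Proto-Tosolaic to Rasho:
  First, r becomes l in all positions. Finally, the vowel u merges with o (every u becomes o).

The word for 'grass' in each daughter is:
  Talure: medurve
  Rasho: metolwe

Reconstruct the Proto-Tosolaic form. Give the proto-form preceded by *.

Position 4: Talure has u, Rasho has o. Talure preserves u here (none of its changes turn any other segment into u), so the proto-segment is *u.
Position 3: Talure has d, Rasho has t. Rasho preserves t here (none of its changes turn any other segment into t), so the proto-segment is *t.
Position 6: Talure has v, Rasho has w. Rasho preserves w here (none of its changes turn any other segment into w), so the proto-segment is *w.
Verify the candidate proto-form against each daughter:
Talure: *meturwe > medurwe > medurve  (by intervocalic voicing, unconditioned shift)
Rasho: start from *meturwe.
  rule 1 (unconditioned shift): meturwe → metulwe
  rule 2 (vowel merger): metulwe → metolwe
  ⇒ Rasho metolwe
Only *meturwe yields all of Talure medurve, Rasho metolwe.

*meturwe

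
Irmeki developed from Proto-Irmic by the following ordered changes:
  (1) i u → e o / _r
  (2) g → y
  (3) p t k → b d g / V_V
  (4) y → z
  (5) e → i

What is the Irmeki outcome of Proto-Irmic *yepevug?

zibivuz

Irmeki: *yepevug
  yepevug (rule 1 does not apply)
  yepevug → yepevuy   [unconditioned shift]
  yepevuy → yebevuy   [intervocalic voicing]
  yebevuy → zebevuz   [unconditioned shift]
  zebevuz → zibivuz   [vowel merger]
  giving Irmeki zibivuz.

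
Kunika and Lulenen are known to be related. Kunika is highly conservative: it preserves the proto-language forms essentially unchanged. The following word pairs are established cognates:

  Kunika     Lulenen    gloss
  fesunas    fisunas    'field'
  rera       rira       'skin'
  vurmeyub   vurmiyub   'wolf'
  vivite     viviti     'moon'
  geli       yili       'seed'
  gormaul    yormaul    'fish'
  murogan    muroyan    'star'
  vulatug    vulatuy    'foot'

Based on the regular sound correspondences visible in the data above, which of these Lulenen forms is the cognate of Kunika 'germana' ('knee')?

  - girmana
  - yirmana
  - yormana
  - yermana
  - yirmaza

yirmana

geli ~ yili — Kunika g corresponds to Lulenen y word-initially before a front vowel.
rera ~ rira — Kunika e corresponds to Lulenen i after a consonant, before r.
Applying these to Kunika 'germana':
  germana → yermana   (g→y word-initially before a front vowel)
  yermana → yirmana   (e→i after a consonant, before r)
So the Lulenen cognate is 'yirmana'.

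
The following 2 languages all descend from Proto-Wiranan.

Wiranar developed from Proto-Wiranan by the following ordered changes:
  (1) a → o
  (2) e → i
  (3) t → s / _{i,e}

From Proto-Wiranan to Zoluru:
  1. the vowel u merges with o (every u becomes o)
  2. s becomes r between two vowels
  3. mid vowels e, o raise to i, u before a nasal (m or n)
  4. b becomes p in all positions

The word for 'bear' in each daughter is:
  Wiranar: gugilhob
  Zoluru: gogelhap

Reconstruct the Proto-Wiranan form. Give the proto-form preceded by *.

Position 8: Wiranar has b, Zoluru has p. Wiranar preserves b here (none of its changes turn any other segment into b), so the proto-segment is *b.
Position 4: Wiranar has i, Zoluru has e. Zoluru preserves e here (none of its changes turn any other segment into e), so the proto-segment is *e.
This points to *gugelhab. Verify forward in each daughter:
Wiranar: start from *gugelhab.
  rule 1 (vowel merger): gugelhab → gugelhob
  rule 2 (vowel merger): gugelhob → gugilhob
  rule 3: no change — gugilhob
  ⇒ Wiranar gugilhob
Zoluru: *gugelhab
  gugelhab → gogelhab   [vowel merger]
  gogelhab (rule 2 does not apply)
  gogelhab (rule 3 does not apply)
  gogelhab → gogelhap   [unconditioned shift]
  giving Zoluru gogelhap.
Only *gugelhab yields all of Wiranar gugilhob, Zoluru gogelhap.

*gugelhab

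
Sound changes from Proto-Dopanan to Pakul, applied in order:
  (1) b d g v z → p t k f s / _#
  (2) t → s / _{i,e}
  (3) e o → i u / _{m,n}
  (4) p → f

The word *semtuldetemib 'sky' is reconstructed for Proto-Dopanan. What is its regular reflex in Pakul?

simtuldesimif

Pakul: *semtuldetemib > semtuldetemip > semtuldesemip > simtuldesimip > simtuldesimif  (by final devoicing, palatalisation, pre-nasal raising, unconditioned shift)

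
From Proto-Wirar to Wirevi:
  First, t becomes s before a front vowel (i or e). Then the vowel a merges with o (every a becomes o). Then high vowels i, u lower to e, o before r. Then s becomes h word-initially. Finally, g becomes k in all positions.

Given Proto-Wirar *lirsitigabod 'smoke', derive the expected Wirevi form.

lersisikobod

Wirevi: *lirsitigabod
  lirsitigabod → lirsisigabod   [palatalisation]
  lirsisigabod → lirsisigobod   [vowel merger]
  lirsisigobod → lersisigobod   [pre-rhotic lowering]
  lersisigobod (rule 4 does not apply)
  lersisigobod → lersisikobod   [unconditioned shift]
  giving Wirevi lersisikobod.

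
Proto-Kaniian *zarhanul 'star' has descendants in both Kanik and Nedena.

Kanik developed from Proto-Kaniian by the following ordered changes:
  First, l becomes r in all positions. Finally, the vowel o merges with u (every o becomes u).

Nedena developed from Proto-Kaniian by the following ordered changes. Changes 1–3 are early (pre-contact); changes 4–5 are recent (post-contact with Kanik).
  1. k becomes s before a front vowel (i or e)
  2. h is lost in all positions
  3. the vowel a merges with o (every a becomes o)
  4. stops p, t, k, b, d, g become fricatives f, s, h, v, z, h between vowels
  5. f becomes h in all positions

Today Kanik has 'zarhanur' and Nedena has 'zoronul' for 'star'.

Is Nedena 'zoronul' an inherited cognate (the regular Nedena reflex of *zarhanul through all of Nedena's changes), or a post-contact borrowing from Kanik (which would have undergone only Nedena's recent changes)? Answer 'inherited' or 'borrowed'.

inherited

If inherited, *zarhanul would pass through all of Nedena's changes:
Nedena: *zarhanul > zaranul > zoronul  (by h-loss, vowel merger)
If borrowed from Kanik 'zarhanur' after the early changes, it would undergo only the recent ones:
  rule 4 (intervocalic lenition): no change (zarhanur)
  rule 5 (unconditioned shift): no change (zarhanur)
  ⇒ as a loan: zarhanur
Nedena 'zoronul' matches the inherited outcome exactly, so it is an inherited cognate, not a loan.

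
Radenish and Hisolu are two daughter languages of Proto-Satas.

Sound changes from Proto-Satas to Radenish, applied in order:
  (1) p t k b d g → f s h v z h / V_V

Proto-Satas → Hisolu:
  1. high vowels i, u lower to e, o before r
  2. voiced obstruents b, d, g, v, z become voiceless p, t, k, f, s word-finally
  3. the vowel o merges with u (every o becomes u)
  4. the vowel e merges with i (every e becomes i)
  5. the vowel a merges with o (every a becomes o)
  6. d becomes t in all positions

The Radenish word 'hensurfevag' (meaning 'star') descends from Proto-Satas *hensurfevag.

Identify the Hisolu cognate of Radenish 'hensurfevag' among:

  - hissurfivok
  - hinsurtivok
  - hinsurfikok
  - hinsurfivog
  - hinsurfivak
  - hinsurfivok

Hisolu: start from *hensurfevag.
  rule 1 (pre-rhotic lowering): hensurfevag → hensorfevag
  rule 2 (final devoicing): hensorfevag → hensorfevak
  rule 3 (vowel merger): hensorfevak → hensurfevak
  rule 4 (vowel merger): hensurfevak → hinsurfivak
  rule 5 (vowel merger): hinsurfivak → hinsurfivok
  rule 6: no change — hinsurfivok
  ⇒ Hisolu hinsurfivok
Among the options, 'hinsurfivok' alone shows every Hisolu change applied in order.

hinsurfivok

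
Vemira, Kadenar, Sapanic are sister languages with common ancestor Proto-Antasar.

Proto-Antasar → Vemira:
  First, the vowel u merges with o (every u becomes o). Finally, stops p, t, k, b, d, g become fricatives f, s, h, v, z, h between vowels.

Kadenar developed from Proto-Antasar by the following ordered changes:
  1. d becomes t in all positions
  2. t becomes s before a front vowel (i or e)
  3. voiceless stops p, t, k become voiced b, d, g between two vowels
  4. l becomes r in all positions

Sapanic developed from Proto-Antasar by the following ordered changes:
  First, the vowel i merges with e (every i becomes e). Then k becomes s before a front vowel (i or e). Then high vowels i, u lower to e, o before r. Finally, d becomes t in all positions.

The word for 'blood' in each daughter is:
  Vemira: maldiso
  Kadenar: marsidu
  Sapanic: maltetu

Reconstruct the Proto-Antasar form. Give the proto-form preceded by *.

*malditu

Position 5: Vemira has i, Kadenar has i, Sapanic has e. Vemira preserves i here (none of its changes turn any other segment into i), so the proto-segment is *i.
Position 7: Vemira has o, Kadenar has u, Sapanic has u. Kadenar preserves u here (none of its changes turn any other segment into u), so the proto-segment is *u.
This points to *malditu. Verify forward in each daughter:
Vemira: *malditu
  malditu → maldito   [vowel merger]
  maldito → maldiso   [intervocalic lenition]
  giving Vemira maldiso.
Kadenar: *malditu
  malditu → maltitu   [unconditioned shift]
  maltitu → malsitu   [palatalisation]
  malsitu → malsidu   [intervocalic voicing]
  malsidu → marsidu   [unconditioned shift]
  giving Kadenar marsidu.
Sapanic: start from *malditu.
  rule 1 (vowel merger): malditu → maldetu
  rule 2: no change — maldetu
  rule 3: no change — maldetu
  rule 4 (unconditioned shift): maldetu → maltetu
  ⇒ Sapanic maltetu
*malditu is the unique common source.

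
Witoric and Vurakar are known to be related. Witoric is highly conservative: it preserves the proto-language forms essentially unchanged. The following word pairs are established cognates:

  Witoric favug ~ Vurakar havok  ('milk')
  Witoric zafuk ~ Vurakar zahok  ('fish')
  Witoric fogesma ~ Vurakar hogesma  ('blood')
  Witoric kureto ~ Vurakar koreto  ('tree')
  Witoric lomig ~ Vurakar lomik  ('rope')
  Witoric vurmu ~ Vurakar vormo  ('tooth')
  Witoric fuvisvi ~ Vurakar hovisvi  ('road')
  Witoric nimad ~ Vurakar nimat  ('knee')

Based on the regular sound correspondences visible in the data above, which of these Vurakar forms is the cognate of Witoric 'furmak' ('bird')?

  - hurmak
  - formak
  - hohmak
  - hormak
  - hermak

fuvisvi ~ hovisvi — Witoric f corresponds to Vurakar h word-initially before a back vowel.
kureto ~ koreto, vurmu ~ vormo — Witoric u corresponds to Vurakar o after a consonant, before r.
Applying these to Witoric 'furmak':
  furmak → hurmak   (f→h word-initially before a back vowel)
  hurmak → hormak   (u→o after a consonant, before r)
So the Vurakar cognate is 'hormak'.

hormak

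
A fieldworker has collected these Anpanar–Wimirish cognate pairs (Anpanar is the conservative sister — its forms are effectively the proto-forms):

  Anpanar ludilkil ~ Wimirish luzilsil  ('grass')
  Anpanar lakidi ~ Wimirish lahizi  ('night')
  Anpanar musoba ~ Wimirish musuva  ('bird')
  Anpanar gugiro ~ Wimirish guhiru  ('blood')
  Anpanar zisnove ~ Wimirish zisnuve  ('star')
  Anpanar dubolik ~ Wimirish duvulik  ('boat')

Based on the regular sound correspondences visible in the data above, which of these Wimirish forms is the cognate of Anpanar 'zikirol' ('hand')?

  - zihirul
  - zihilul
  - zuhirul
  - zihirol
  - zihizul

zihirul

lakidi ~ lahizi — Anpanar k corresponds to Wimirish h between vowels (before a front vowel).
dubolik ~ duvulik — Anpanar o corresponds to Wimirish u after a consonant, before a consonant other than r, m, n, p, b, f, v.
Applying these to Anpanar 'zikirol':
  zikirol → zihirol   (k→h between vowels (before a front vowel))
  zihirol → zihirul   (o→u after a consonant, before a consonant other than r, m, n, p, b, f, v)
So the Wimirish cognate is 'zihirul'.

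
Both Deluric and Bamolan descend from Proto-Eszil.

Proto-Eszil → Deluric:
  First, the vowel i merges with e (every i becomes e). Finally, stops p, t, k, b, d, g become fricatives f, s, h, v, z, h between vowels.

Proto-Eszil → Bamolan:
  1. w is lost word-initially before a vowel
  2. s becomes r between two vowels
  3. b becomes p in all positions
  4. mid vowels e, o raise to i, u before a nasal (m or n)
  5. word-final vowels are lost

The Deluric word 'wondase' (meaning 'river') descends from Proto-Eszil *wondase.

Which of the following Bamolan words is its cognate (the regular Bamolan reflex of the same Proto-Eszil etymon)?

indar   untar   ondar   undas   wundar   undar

Bamolan: start from *wondase.
  rule 1 (glide loss): wondase → ondase
  rule 2 (rhotacism): ondase → ondare
  rule 3: no change — ondare
  rule 4 (pre-nasal raising): ondare → undare
  rule 5 (apocope): undare → undar
  ⇒ Bamolan undar

undar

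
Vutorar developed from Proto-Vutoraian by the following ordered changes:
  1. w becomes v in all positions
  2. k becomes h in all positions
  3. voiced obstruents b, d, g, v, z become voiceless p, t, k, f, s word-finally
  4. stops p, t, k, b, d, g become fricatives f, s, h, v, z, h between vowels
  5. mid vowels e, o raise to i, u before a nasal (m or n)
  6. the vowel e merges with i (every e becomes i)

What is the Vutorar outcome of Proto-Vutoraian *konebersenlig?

hunivirsinlik

Vutorar: start from *konebersenlig.
  rule 1: no change — konebersenlig
  rule 2 (unconditioned shift): konebersenlig → honebersenlig
  rule 3 (final devoicing): honebersenlig → honebersenlik
  rule 4 (intervocalic lenition): honebersenlik → honeversenlik
  rule 5 (pre-nasal raising): honeversenlik → huneversinlik
  rule 6 (vowel merger): huneversinlik → hunivirsinlik
  ⇒ Vutorar hunivirsinlik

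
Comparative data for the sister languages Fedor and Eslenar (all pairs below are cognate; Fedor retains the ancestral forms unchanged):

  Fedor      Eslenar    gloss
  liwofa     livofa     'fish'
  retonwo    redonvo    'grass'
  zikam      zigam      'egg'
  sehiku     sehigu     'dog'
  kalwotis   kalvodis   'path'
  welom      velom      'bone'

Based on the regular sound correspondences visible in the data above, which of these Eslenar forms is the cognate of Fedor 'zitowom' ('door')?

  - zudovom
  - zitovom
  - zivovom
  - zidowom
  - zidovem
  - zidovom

retonwo ~ redonvo — Fedor t corresponds to Eslenar d between vowels (before a back vowel).
liwofa ~ livofa — Fedor w corresponds to Eslenar v between vowels (before a back vowel).
Applying these to Fedor 'zitowom':
  zitowom → zidowom   (t→d between vowels (before a back vowel))
  zidowom → zidovom   (w→v between vowels (before a back vowel))
So the Eslenar cognate is 'zidovom'.

zidovom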